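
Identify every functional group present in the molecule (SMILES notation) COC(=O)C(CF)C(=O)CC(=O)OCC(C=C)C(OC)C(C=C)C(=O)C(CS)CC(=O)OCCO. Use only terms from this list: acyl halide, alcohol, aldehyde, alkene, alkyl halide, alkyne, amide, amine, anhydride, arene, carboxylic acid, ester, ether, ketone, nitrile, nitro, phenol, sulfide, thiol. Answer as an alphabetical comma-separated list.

CH3O–C(=O)–: carbonyl C bonded to C and to –OCH3 → ester (not ketone + ether).
pendant –CH2X: halogen on sp³ carbon → alkyl halide.
–C(=O)– with carbon on both sides → ketone.
–C(=O)–O–C with C on the carbonyl side → ester.
pendant –CH=CH2: C=C double bond → alkene.
pendant –OCH3: C–O–C with sp³ C, no adjacent C=O → ether.
pendant –CH=CH2: C=C double bond → alkene.
–C(=O)– with carbon on both sides → ketone.
pendant –CH2SH → thiol.
–C(=O)–O–C with C on the carbonyl side → ester.
–OH on an sp³ carbon → alcohol.

alcohol, alkene, alkyl halide, ester, ether, ketone, thiol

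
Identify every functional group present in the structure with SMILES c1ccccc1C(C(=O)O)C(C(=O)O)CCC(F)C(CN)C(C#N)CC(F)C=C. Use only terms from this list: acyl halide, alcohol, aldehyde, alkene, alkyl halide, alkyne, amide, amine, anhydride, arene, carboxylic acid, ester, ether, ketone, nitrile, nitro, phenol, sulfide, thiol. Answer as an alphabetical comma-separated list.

alkene, alkyl halide, amine, arene, carboxylic acid, nitrile

Reading the structure from left to right:
  C6H5: C6H5– phenyl ring → arene.
  CH(COOH): pendant –COOH: carbonyl C bonded to C and –OH → carboxylic acid.
  CH(COOH): pendant –COOH: carbonyl C bonded to C and –OH → carboxylic acid.
  CH(F): halogen on an sp³ carbon → alkyl halide.
  CH(CH2NH2): pendant –CH2NH2: N on sp³ C, no adjacent C=O → amine.
  CH(CN): pendant –C≡N: nitrile.
  CH(F): halogen on an sp³ carbon → alkyl halide.
  CH=CH2: C=C double bond → alkene.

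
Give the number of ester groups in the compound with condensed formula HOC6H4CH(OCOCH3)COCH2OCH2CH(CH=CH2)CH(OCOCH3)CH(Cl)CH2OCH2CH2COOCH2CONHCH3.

–OH attached directly to an aromatic ring → phenol (not alcohol); the ring itself is an arene.
pendant –OC(=O)CH3: an acyloxy group → ester.
–C(=O)– with carbon on both sides → ketone.
C–O–C with sp³ carbons on both sides and no adjacent C=O → ether.
pendant –CH=CH2: C=C double bond → alkene.
pendant –OC(=O)CH3: an acyloxy group → ester.
halogen on an sp³ carbon → alkyl halide.
C–O–C with sp³ carbons on both sides and no adjacent C=O → ether.
–C(=O)–O–C with C on the carbonyl side → ester.
–C(=O)NHCH3: carbonyl C bonded to C and to N → amide (the N is not an amine).
Ester appears at: CH(OCOCH3), CH(OCOCH3), CH2COOCH2 → 3.

3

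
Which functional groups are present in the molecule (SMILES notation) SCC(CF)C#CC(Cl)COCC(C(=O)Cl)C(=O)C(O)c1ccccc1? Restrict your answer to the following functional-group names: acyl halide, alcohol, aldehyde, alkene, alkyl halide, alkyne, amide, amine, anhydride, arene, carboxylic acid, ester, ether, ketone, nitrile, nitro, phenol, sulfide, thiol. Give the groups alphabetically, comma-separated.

acyl halide, alcohol, alkyl halide, alkyne, arene, ether, ketone, thiol

–SH on an sp³ carbon → thiol.
pendant –CH2X: halogen on sp³ carbon → alkyl halide.
C≡C triple bond → alkyne.
halogen on an sp³ carbon → alkyl halide.
C–O–C with sp³ carbons on both sides and no adjacent C=O → ether.
pendant –C(=O)X: carbonyl C bonded to C and halogen → acyl halide.
–C(=O)– with carbon on both sides → ketone.
–OH on an sp³ carbon → alcohol (secondary).
–C6H5 phenyl ring → arene.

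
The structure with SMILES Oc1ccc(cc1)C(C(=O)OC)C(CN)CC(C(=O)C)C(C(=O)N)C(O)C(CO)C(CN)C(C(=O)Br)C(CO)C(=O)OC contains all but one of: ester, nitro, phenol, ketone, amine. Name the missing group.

nitro

phenol: present (HOC6H4 — –OH attached directly to an aromatic ring → phenol (not alcohol); the ring itself is an arene).
amine: present (CH(CH2NH2) — pendant –CH2NH2: N on sp³ C, no adjacent C=O → amine).
ester: present (CH(COOCH3) — pendant –COOCH3: carbonyl C bonded to C and –OCH3 → ester).
ketone: present (CH(COCH3) — pendant –COCH3: carbonyl C bonded to two carbons → ketone).
nitro: no segment matches this pattern.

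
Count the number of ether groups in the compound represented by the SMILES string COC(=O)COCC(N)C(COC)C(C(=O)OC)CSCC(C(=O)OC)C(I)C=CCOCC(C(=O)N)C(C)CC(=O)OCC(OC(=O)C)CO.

3

CH3O–C(=O)–: carbonyl C bonded to C and to –OCH3 → ester (not ketone + ether).
C–O–C with sp³ carbons on both sides and no adjacent C=O → ether.
–NH2 on an sp³ carbon with no adjacent C=O → amine.
pendant –CH2OCH3: C–O–C linkage → ether.
pendant –COOCH3: carbonyl C bonded to C and –OCH3 → ester.
C–S–C linkage → sulfide (thioether).
pendant –COOCH3: carbonyl C bonded to C and –OCH3 → ester.
halogen on an sp³ carbon → alkyl halide.
C=C double bond → alkene.
C–O–C with sp³ carbons on both sides and no adjacent C=O → ether.
pendant –CONH2: carbonyl C bonded to C and N → amide.
–C(=O)–O–C with C on the carbonyl side → ester.
pendant –OC(=O)CH3: an acyloxy group → ester.
–OH on an sp³ carbon → alcohol.
Ether appears at: CH2OCH2, CH(CH2OCH3), CH2OCH2 → 3.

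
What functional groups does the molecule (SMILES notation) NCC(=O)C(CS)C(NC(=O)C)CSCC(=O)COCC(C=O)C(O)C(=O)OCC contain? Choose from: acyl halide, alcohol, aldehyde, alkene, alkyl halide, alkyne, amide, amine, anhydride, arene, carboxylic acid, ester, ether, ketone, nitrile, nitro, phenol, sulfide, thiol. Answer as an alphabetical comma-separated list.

alcohol, aldehyde, amide, amine, ester, ether, ketone, sulfide, thiol

Reading the structure from left to right:
  H2NCH2: –NH2 on an sp³ carbon with no adjacent C=O → amine.
  CO: –C(=O)– with carbon on both sides → ketone.
  CH(CH2SH): pendant –CH2SH → thiol.
  CH(NHCOCH3): pendant –NHC(=O)CH3: N bonded to a carbonyl → amide (not amine).
  CH2SCH2: C–S–C linkage → sulfide (thioether).
  CO: –C(=O)– with carbon on both sides → ketone.
  CH2OCH2: C–O–C with sp³ carbons on both sides and no adjacent C=O → ether.
  CH(CHO): pendant –CHO: carbonyl C bonded to C and H → aldehyde.
  CH(OH): –OH on an sp³ carbon → alcohol (secondary).
  COOCH2CH3: –C(=O)OCH2CH3: carbonyl C bonded to C and to –OEt → ester.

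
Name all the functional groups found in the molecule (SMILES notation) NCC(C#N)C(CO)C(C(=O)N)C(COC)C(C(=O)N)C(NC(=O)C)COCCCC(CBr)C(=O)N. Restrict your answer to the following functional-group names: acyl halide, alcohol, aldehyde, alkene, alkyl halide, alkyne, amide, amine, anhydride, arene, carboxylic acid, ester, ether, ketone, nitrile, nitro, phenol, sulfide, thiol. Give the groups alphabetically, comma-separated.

Working along the chain:
  H2NCH2: –NH2 on an sp³ carbon with no adjacent C=O → amine.
  CH(CN): pendant –C≡N: nitrile.
  CH(CH2OH): pendant –CH2OH on an sp³ backbone C → alcohol.
  CH(CONH2): pendant –CONH2: carbonyl C bonded to C and N → amide.
  CH(CH2OCH3): pendant –CH2OCH3: C–O–C linkage → ether.
  CH(CONH2): pendant –CONH2: carbonyl C bonded to C and N → amide.
  CH(NHCOCH3): pendant –NHC(=O)CH3: N bonded to a carbonyl → amide (not amine).
  CH2OCH2: C–O–C with sp³ carbons on both sides and no adjacent C=O → ether.
  CH(CH2Br): pendant –CH2X: halogen on sp³ carbon → alkyl halide.
  CONH2: –C(=O)NH2: carbonyl C bonded to C and to N → amide (the N is not a separate amine).

alcohol, alkyl halide, amide, amine, ether, nitrile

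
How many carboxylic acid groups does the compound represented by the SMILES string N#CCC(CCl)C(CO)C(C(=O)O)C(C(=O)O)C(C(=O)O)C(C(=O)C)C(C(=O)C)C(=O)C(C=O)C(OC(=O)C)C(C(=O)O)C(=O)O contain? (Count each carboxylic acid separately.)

Taking each segment in turn:
  N≡C: N≡C–: carbon triple-bonded to nitrogen → nitrile.
  CH(CH2Cl): pendant –CH2X: halogen on sp³ carbon → alkyl halide.
  CH(CH2OH): pendant –CH2OH on an sp³ backbone C → alcohol.
  CH(COOH): pendant –COOH: carbonyl C bonded to C and –OH → carboxylic acid.
  CH(COOH): pendant –COOH: carbonyl C bonded to C and –OH → carboxylic acid.
  CH(COOH): pendant –COOH: carbonyl C bonded to C and –OH → carboxylic acid.
  CH(COCH3): pendant –COCH3: carbonyl C bonded to two carbons → ketone.
  CH(COCH3): pendant –COCH3: carbonyl C bonded to two carbons → ketone.
  CO: –C(=O)– with carbon on both sides → ketone.
  CH(CHO): pendant –CHO: carbonyl C bonded to C and H → aldehyde.
  CH(OCOCH3): pendant –OC(=O)CH3: an acyloxy group → ester.
  CH(COOH): pendant –COOH: carbonyl C bonded to C and –OH → carboxylic acid.
  COOH: –COOH: carbonyl C bonded to –OH and C → carboxylic acid (the –OH is not a separate alcohol).
Carboxylic acid appears at: CH(COOH), CH(COOH), CH(COOH), CH(COOH), COOH → 5.

5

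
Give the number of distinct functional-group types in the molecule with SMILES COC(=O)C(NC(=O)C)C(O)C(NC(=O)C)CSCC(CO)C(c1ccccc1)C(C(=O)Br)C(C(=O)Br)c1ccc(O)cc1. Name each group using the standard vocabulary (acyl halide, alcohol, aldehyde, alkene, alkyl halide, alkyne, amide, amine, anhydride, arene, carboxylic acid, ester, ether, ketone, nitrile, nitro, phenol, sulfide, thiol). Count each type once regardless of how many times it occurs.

7

Reading the structure from left to right:
  CH3OOC: CH3O–C(=O)–: carbonyl C bonded to C and to –OCH3 → ester (not ketone + ether).
  CH(NHCOCH3): pendant –NHC(=O)CH3: N bonded to a carbonyl → amide (not amine).
  CH(OH): –OH on an sp³ carbon → alcohol (secondary).
  CH(NHCOCH3): pendant –NHC(=O)CH3: N bonded to a carbonyl → amide (not amine).
  CH2SCH2: C–S–C linkage → sulfide (thioether).
  CH(CH2OH): pendant –CH2OH on an sp³ backbone C → alcohol.
  CH(C6H5): pendant –C6H5: benzene ring → arene.
  CH(COBr): pendant –C(=O)X: carbonyl C bonded to C and halogen → acyl halide.
  CH(COBr): pendant –C(=O)X: carbonyl C bonded to C and halogen → acyl halide.
  C6H4OH: –OH attached directly to an aromatic ring → phenol (not alcohol); the ring itself is an arene.
Distinct types present: acyl halide, alcohol, amide, arene, ester, phenol, sulfide.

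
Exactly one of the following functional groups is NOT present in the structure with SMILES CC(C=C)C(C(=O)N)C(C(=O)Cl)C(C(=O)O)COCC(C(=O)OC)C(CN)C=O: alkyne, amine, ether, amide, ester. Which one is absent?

alkyne

ether: present (CH2OCH2 — C–O–C with sp³ carbons on both sides and no adjacent C=O → ether).
amide: present (CH(CONH2) — pendant –CONH2: carbonyl C bonded to C and N → amide).
amine: present (CH(CH2NH2) — pendant –CH2NH2: N on sp³ C, no adjacent C=O → amine).
ester: present (CH(COOCH3) — pendant –COOCH3: carbonyl C bonded to C and –OCH3 → ester).
alkyne: no segment matches this pattern.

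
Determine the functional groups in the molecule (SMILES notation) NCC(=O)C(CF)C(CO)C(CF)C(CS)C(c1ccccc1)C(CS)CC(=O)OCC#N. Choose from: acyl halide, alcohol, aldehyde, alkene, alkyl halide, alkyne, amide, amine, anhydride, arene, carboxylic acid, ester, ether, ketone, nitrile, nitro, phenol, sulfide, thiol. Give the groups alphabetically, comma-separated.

Working along the chain:
  H2NCH2: –NH2 on an sp³ carbon with no adjacent C=O → amine.
  CO: –C(=O)– with carbon on both sides → ketone.
  CH(CH2F): pendant –CH2X: halogen on sp³ carbon → alkyl halide.
  CH(CH2OH): pendant –CH2OH on an sp³ backbone C → alcohol.
  CH(CH2F): pendant –CH2X: halogen on sp³ carbon → alkyl halide.
  CH(CH2SH): pendant –CH2SH → thiol.
  CH(C6H5): pendant –C6H5: benzene ring → arene.
  CH(CH2SH): pendant –CH2SH → thiol.
  CH2COOCH2: –C(=O)–O–C with C on the carbonyl side → ester.
  CN: –C≡N: carbon triple-bonded to nitrogen → nitrile.

alcohol, alkyl halide, amine, arene, ester, ketone, nitrile, thiol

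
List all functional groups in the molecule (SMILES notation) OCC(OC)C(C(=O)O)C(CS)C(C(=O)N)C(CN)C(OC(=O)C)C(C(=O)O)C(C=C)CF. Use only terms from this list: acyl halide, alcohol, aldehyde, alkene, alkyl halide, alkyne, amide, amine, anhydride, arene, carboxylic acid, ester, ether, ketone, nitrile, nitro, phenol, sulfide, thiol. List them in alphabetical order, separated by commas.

Working along the chain:
  HOCH2: HO– on an sp³ carbon → alcohol.
  CH(OCH3): pendant –OCH3: C–O–C with sp³ C, no adjacent C=O → ether.
  CH(COOH): pendant –COOH: carbonyl C bonded to C and –OH → carboxylic acid.
  CH(CH2SH): pendant –CH2SH → thiol.
  CH(CONH2): pendant –CONH2: carbonyl C bonded to C and N → amide.
  CH(CH2NH2): pendant –CH2NH2: N on sp³ C, no adjacent C=O → amine.
  CH(OCOCH3): pendant –OC(=O)CH3: an acyloxy group → ester.
  CH(COOH): pendant –COOH: carbonyl C bonded to C and –OH → carboxylic acid.
  CH(CH=CH2): pendant –CH=CH2: C=C double bond → alkene.
  CH2F: halogen on an sp³ carbon → alkyl halide.

alcohol, alkene, alkyl halide, amide, amine, carboxylic acid, ester, ether, thiol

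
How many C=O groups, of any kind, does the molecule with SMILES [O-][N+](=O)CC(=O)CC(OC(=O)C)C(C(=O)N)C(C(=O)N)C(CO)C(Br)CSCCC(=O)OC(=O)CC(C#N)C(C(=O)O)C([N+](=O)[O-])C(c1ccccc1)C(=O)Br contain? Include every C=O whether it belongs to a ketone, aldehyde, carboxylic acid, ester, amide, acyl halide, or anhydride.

8

CO: ketone, 1 C=O (running total 1).
CH(OCOCH3): ester, 1 C=O (running total 2).
CH(CONH2): amide, 1 C=O (running total 3).
CH(CONH2): amide, 1 C=O (running total 4).
CH2CO-O-COCH2: anhydride, 2 C=O (running total 6).
CH(COOH): carboxylic acid, 1 C=O (running total 7).
COBr: acyl halide, 1 C=O (running total 8).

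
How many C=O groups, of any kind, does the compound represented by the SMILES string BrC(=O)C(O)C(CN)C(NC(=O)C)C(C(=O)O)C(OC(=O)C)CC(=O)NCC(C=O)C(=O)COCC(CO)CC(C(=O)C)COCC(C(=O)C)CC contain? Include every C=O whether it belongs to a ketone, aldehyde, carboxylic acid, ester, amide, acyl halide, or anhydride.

9

BrCO: acyl halide, 1 C=O (running total 1).
CH(NHCOCH3): amide, 1 C=O (running total 2).
CH(COOH): carboxylic acid, 1 C=O (running total 3).
CH(OCOCH3): ester, 1 C=O (running total 4).
CH2CONHCH2: amide, 1 C=O (running total 5).
CH(CHO): aldehyde, 1 C=O (running total 6).
CO: ketone, 1 C=O (running total 7).
CH(COCH3): ketone, 1 C=O (running total 8).
CH(COCH3): ketone, 1 C=O (running total 9).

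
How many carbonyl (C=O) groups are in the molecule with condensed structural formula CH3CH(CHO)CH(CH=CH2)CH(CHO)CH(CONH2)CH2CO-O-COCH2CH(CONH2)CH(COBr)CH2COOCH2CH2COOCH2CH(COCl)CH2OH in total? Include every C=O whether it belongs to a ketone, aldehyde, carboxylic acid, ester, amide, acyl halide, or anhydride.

CH(CHO): aldehyde, 1 C=O (running total 1).
CH(CHO): aldehyde, 1 C=O (running total 2).
CH(CONH2): amide, 1 C=O (running total 3).
CH2CO-O-COCH2: anhydride, 2 C=O (running total 5).
CH(CONH2): amide, 1 C=O (running total 6).
CH(COBr): acyl halide, 1 C=O (running total 7).
CH2COOCH2: ester, 1 C=O (running total 8).
CH2COOCH2: ester, 1 C=O (running total 9).
CH(COCl): acyl halide, 1 C=O (running total 10).

10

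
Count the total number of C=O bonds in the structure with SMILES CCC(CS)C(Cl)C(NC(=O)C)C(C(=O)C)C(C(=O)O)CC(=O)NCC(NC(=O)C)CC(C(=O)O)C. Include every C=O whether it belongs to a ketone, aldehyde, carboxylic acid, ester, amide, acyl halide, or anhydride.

6

CH(NHCOCH3): amide, 1 C=O (running total 1).
CH(COCH3): ketone, 1 C=O (running total 2).
CH(COOH): carboxylic acid, 1 C=O (running total 3).
CH2CONHCH2: amide, 1 C=O (running total 4).
CH(NHCOCH3): amide, 1 C=O (running total 5).
CH(COOH): carboxylic acid, 1 C=O (running total 6).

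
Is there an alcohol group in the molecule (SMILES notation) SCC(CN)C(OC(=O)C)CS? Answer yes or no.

Reading the structure from left to right:
  HSCH2: –SH on an sp³ carbon → thiol.
  CH(CH2NH2): pendant –CH2NH2: N on sp³ C, no adjacent C=O → amine.
  CH(OCOCH3): pendant –OC(=O)CH3: an acyloxy group → ester.
  CH2SH: –SH on an sp³ carbon → thiol.
The groups actually present are: amine, ester, thiol.

no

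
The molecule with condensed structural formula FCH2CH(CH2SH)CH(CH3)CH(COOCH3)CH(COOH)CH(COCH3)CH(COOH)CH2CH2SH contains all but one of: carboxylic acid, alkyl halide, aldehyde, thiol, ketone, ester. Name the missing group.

ketone: present (CH(COCH3) — pendant –COCH3: carbonyl C bonded to two carbons → ketone).
alkyl halide: present (FCH2 — halogen on an sp³ carbon → alkyl halide).
thiol: present (CH(CH2SH) — pendant –CH2SH → thiol).
carboxylic acid: present (CH(COOH) — pendant –COOH: carbonyl C bonded to C and –OH → carboxylic acid).
ester: present (CH(COOCH3) — pendant –COOCH3: carbonyl C bonded to C and –OCH3 → ester).
aldehyde: absent. In CH(COCH3), the carbonyl carbon is bonded to two carbons, so it is a ketone, not an aldehyde. In CH(COOH), the carbonyl carbon bears –OH, not –H, so it is a carboxylic acid.

aldehyde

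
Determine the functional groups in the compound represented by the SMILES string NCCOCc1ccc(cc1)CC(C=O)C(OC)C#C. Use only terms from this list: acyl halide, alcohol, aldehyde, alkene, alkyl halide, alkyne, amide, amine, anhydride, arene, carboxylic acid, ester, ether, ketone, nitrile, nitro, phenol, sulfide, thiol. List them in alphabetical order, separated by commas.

aldehyde, alkyne, amine, arene, ether

Working along the chain:
  H2NCH2: –NH2 on an sp³ carbon with no adjacent C=O → amine.
  CH2OCH2: C–O–C with sp³ carbons on both sides and no adjacent C=O → ether.
  C6H4: para-disubstituted benzene ring → arene.
  CH(CHO): pendant –CHO: carbonyl C bonded to C and H → aldehyde.
  CH(OCH3): pendant –OCH3: C–O–C with sp³ C, no adjacent C=O → ether.
  C≡CH: C≡C triple bond → alkyne.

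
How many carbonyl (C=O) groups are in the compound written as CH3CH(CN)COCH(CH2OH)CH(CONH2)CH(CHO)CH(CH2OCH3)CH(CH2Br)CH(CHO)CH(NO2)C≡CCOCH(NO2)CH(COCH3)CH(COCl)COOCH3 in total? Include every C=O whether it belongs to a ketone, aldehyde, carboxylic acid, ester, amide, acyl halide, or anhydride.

8

CO: ketone, 1 C=O (running total 1).
CH(CONH2): amide, 1 C=O (running total 2).
CH(CHO): aldehyde, 1 C=O (running total 3).
CH(CHO): aldehyde, 1 C=O (running total 4).
CO: ketone, 1 C=O (running total 5).
CH(COCH3): ketone, 1 C=O (running total 6).
CH(COCl): acyl halide, 1 C=O (running total 7).
COOCH3: ester, 1 C=O (running total 8).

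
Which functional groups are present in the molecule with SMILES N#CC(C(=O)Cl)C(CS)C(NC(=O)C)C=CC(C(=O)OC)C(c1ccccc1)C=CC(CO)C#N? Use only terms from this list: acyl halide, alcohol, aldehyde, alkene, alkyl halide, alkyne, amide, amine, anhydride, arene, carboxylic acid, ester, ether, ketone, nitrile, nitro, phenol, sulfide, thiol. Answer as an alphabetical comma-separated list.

N≡C–: carbon triple-bonded to nitrogen → nitrile.
pendant –C(=O)X: carbonyl C bonded to C and halogen → acyl halide.
pendant –CH2SH → thiol.
pendant –NHC(=O)CH3: N bonded to a carbonyl → amide (not amine).
C=C double bond → alkene.
pendant –COOCH3: carbonyl C bonded to C and –OCH3 → ester.
pendant –C6H5: benzene ring → arene.
C=C double bond → alkene.
pendant –CH2OH on an sp³ backbone C → alcohol.
–C≡N: carbon triple-bonded to nitrogen → nitrile.

acyl halide, alcohol, alkene, amide, arene, ester, nitrile, thiol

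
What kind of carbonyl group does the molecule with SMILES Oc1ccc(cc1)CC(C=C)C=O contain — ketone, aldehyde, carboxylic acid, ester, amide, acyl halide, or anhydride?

aldehyde

The carbonyl is in the CHO segment: terminal –CHO: carbonyl C bonded to H and C → aldehyde.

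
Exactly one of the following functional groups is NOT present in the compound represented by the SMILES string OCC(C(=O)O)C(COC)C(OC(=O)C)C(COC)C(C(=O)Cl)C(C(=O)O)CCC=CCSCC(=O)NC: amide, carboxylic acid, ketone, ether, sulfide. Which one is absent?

amide: present (CONHCH3 — –C(=O)NHCH3: carbonyl C bonded to C and to N → amide (the N is not an amine)).
sulfide: present (CH2SCH2 — C–S–C linkage → sulfide (thioether)).
carboxylic acid: present (CH(COOH) — pendant –COOH: carbonyl C bonded to C and –OH → carboxylic acid).
ether: present (CH(CH2OCH3) — pendant –CH2OCH3: C–O–C linkage → ether).
ketone: absent. In CH(OCOCH3), the C=O is bonded to an –O–C group, which defines an ester, not a ketone. In CONHCH3, the C=O is bonded to nitrogen, which defines an amide, not a ketone. In CH(COOH), the C=O bears an –OH, making it a carboxylic acid rather than a ketone. In CH(COCl), the C=O is bonded to a halogen, which defines an acyl halide, not a ketone.

ketone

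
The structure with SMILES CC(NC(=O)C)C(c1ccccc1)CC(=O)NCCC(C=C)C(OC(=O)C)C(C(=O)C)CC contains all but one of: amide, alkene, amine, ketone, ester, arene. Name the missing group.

ketone: present (CH(COCH3) — pendant –COCH3: carbonyl C bonded to two carbons → ketone).
ester: present (CH(OCOCH3) — pendant –OC(=O)CH3: an acyloxy group → ester).
alkene: present (CH(CH=CH2) — pendant –CH=CH2: C=C double bond → alkene).
amide: present (CH(NHCOCH3) — pendant –NHC(=O)CH3: N bonded to a carbonyl → amide (not amine)).
arene: present (CH(C6H5) — pendant –C6H5: benzene ring → arene).
amine: absent. In each of CH(NHCOCH3) and CH2CONHCH2, the nitrogen is bonded directly to a carbonyl carbon, making it part of an amide, not a free amine.

amine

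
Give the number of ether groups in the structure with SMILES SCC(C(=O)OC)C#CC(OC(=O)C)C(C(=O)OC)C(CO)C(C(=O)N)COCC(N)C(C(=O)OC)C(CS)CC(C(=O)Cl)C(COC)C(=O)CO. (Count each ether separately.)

Working along the chain:
  HSCH2: –SH on an sp³ carbon → thiol.
  CH(COOCH3): pendant –COOCH3: carbonyl C bonded to C and –OCH3 → ester.
  C≡C: C≡C triple bond → alkyne.
  CH(OCOCH3): pendant –OC(=O)CH3: an acyloxy group → ester.
  CH(COOCH3): pendant –COOCH3: carbonyl C bonded to C and –OCH3 → ester.
  CH(CH2OH): pendant –CH2OH on an sp³ backbone C → alcohol.
  CH(CONH2): pendant –CONH2: carbonyl C bonded to C and N → amide.
  CH2OCH2: C–O–C with sp³ carbons on both sides and no adjacent C=O → ether.
  CH(NH2): –NH2 on an sp³ carbon with no adjacent C=O → amine.
  CH(COOCH3): pendant –COOCH3: carbonyl C bonded to C and –OCH3 → ester.
  CH(CH2SH): pendant –CH2SH → thiol.
  CH(COCl): pendant –C(=O)X: carbonyl C bonded to C and halogen → acyl halide.
  CH(CH2OCH3): pendant –CH2OCH3: C–O–C linkage → ether.
  CO: –C(=O)– with carbon on both sides → ketone.
  CH2OH: –OH on an sp³ carbon → alcohol.
Ether appears at: CH2OCH2, CH(CH2OCH3) → 2.

2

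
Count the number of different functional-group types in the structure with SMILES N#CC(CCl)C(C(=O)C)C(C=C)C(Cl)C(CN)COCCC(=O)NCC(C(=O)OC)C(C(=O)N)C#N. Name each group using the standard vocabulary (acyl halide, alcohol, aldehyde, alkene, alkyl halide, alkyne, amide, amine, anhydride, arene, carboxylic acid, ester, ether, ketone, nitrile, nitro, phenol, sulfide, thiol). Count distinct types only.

8

Taking each segment in turn:
  N≡C: N≡C–: carbon triple-bonded to nitrogen → nitrile.
  CH(CH2Cl): pendant –CH2X: halogen on sp³ carbon → alkyl halide.
  CH(COCH3): pendant –COCH3: carbonyl C bonded to two carbons → ketone.
  CH(CH=CH2): pendant –CH=CH2: C=C double bond → alkene.
  CH(Cl): halogen on an sp³ carbon → alkyl halide.
  CH(CH2NH2): pendant –CH2NH2: N on sp³ C, no adjacent C=O → amine.
  CH2OCH2: C–O–C with sp³ carbons on both sides and no adjacent C=O → ether.
  CH2CONHCH2: –C(=O)–N– linkage → amide (the N is not an amine).
  CH(COOCH3): pendant –COOCH3: carbonyl C bonded to C and –OCH3 → ester.
  CH(CONH2): pendant –CONH2: carbonyl C bonded to C and N → amide.
  CN: –C≡N: carbon triple-bonded to nitrogen → nitrile.
Distinct types present: alkene, alkyl halide, amide, amine, ester, ether, ketone, nitrile.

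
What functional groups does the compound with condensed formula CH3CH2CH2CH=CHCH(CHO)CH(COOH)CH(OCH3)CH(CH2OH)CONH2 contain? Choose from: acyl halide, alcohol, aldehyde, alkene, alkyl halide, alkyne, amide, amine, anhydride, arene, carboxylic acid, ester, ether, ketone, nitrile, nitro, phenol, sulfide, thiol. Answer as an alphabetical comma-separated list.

alcohol, aldehyde, alkene, amide, carboxylic acid, ether

C=C double bond → alkene.
pendant –CHO: carbonyl C bonded to C and H → aldehyde.
pendant –COOH: carbonyl C bonded to C and –OH → carboxylic acid.
pendant –OCH3: C–O–C with sp³ C, no adjacent C=O → ether.
pendant –CH2OH on an sp³ backbone C → alcohol.
–C(=O)NH2: carbonyl C bonded to C and to N → amide (the N is not a separate amine).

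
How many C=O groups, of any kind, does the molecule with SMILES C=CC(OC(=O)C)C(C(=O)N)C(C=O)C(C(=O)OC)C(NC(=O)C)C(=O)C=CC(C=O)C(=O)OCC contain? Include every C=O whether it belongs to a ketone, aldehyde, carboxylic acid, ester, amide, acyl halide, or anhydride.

8

CH(OCOCH3): ester, 1 C=O (running total 1).
CH(CONH2): amide, 1 C=O (running total 2).
CH(CHO): aldehyde, 1 C=O (running total 3).
CH(COOCH3): ester, 1 C=O (running total 4).
CH(NHCOCH3): amide, 1 C=O (running total 5).
CO: ketone, 1 C=O (running total 6).
CH(CHO): aldehyde, 1 C=O (running total 7).
COOCH2CH3: ester, 1 C=O (running total 8).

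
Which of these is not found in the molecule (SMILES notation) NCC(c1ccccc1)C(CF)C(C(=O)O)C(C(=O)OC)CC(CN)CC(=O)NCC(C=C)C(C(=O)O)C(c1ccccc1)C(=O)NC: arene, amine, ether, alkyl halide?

alkyl halide: present (CH(CH2F) — pendant –CH2X: halogen on sp³ carbon → alkyl halide).
arene: present (CH(C6H5) — pendant –C6H5: benzene ring → arene).
amine: present (H2NCH2 — –NH2 on an sp³ carbon with no adjacent C=O → amine).
ether: absent. In CH(COOCH3), the C–O–C oxygen is adjacent to a C=O, so it belongs to an ester, not an ether.

ether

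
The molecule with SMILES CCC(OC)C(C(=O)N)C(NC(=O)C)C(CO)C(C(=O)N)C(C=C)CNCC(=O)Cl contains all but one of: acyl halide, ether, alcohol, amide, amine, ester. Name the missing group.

ester

acyl halide: present (COCl — –C(=O)Cl: carbonyl C bonded to C and to a halogen → acyl halide (not alkyl halide)).
alcohol: present (CH(CH2OH) — pendant –CH2OH on an sp³ backbone C → alcohol).
amine: present (CH2NHCH2 — C–N–C with sp³ carbons and no adjacent C=O → amine (secondary)).
ether: present (CH(OCH3) — pendant –OCH3: C–O–C with sp³ C, no adjacent C=O → ether).
amide: present (CH(CONH2) — pendant –CONH2: carbonyl C bonded to C and N → amide).
ester: no segment matches this pattern.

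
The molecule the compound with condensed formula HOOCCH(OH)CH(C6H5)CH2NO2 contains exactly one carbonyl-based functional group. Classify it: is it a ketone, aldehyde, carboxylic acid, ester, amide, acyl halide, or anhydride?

The carbonyl is in the HOOC segment: –COOH: carbonyl C bonded to –OH and C → carboxylic acid (the –OH is not a separate alcohol).

carboxylic acid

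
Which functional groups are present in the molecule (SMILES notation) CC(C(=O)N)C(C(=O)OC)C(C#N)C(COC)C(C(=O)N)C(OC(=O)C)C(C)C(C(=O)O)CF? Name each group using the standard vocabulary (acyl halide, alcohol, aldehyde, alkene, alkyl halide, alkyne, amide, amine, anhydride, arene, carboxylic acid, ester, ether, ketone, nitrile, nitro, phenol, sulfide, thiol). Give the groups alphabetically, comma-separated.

Working along the chain:
  CH(CONH2): pendant –CONH2: carbonyl C bonded to C and N → amide.
  CH(COOCH3): pendant –COOCH3: carbonyl C bonded to C and –OCH3 → ester.
  CH(CN): pendant –C≡N: nitrile.
  CH(CH2OCH3): pendant –CH2OCH3: C–O–C linkage → ether.
  CH(CONH2): pendant –CONH2: carbonyl C bonded to C and N → amide.
  CH(OCOCH3): pendant –OC(=O)CH3: an acyloxy group → ester.
  CH(COOH): pendant –COOH: carbonyl C bonded to C and –OH → carboxylic acid.
  CH2F: halogen on an sp³ carbon → alkyl halide.

alkyl halide, amide, carboxylic acid, ester, ether, nitrile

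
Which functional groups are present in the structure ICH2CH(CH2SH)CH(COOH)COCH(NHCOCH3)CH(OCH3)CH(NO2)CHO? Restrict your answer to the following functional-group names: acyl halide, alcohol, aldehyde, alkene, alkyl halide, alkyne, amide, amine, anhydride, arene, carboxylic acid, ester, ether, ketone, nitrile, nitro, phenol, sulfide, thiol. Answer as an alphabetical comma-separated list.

aldehyde, alkyl halide, amide, carboxylic acid, ether, ketone, nitro, thiol

halogen on an sp³ carbon → alkyl halide.
pendant –CH2SH → thiol.
pendant –COOH: carbonyl C bonded to C and –OH → carboxylic acid.
–C(=O)– with carbon on both sides → ketone.
pendant –NHC(=O)CH3: N bonded to a carbonyl → amide (not amine).
pendant –OCH3: C–O–C with sp³ C, no adjacent C=O → ether.
–NO2 on an sp³ carbon → nitro (the N=O is not a carbonyl).
terminal –CHO: carbonyl C bonded to H and C → aldehyde.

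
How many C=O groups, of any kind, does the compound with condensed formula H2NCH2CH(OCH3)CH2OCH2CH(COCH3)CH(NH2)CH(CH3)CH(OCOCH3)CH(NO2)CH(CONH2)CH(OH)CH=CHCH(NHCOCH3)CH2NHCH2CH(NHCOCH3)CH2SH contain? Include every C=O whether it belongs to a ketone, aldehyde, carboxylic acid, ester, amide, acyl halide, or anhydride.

5

CH(COCH3): ketone, 1 C=O (running total 1).
CH(OCOCH3): ester, 1 C=O (running total 2).
CH(CONH2): amide, 1 C=O (running total 3).
CH(NHCOCH3): amide, 1 C=O (running total 4).
CH(NHCOCH3): amide, 1 C=O (running total 5).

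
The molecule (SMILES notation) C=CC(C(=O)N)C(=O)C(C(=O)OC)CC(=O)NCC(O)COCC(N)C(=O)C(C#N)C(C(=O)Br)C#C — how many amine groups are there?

1

C=C double bond → alkene.
pendant –CONH2: carbonyl C bonded to C and N → amide.
–C(=O)– with carbon on both sides → ketone.
pendant –COOCH3: carbonyl C bonded to C and –OCH3 → ester.
–C(=O)–N– linkage → amide (the N is not an amine).
–OH on an sp³ carbon → alcohol (secondary).
C–O–C with sp³ carbons on both sides and no adjacent C=O → ether.
–NH2 on an sp³ carbon with no adjacent C=O → amine.
–C(=O)– with carbon on both sides → ketone.
pendant –C≡N: nitrile.
pendant –C(=O)X: carbonyl C bonded to C and halogen → acyl halide.
C≡C triple bond → alkyne.
Amine appears at: CH(NH2) → 1.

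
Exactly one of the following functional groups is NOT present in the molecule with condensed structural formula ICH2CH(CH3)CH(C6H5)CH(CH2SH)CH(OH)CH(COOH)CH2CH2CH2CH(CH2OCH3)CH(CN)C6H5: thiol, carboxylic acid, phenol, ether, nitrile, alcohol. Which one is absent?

ether: present (CH(CH2OCH3) — pendant –CH2OCH3: C–O–C linkage → ether).
carboxylic acid: present (CH(COOH) — pendant –COOH: carbonyl C bonded to C and –OH → carboxylic acid).
alcohol: present (CH(OH) — –OH on an sp³ carbon → alcohol (secondary)).
thiol: present (CH(CH2SH) — pendant –CH2SH → thiol).
nitrile: present (CH(CN) — pendant –C≡N: nitrile).
phenol: absent. In CH(OH), the –OH is on an sp³ carbon, not on an aromatic ring, so it is an alcohol.

phenol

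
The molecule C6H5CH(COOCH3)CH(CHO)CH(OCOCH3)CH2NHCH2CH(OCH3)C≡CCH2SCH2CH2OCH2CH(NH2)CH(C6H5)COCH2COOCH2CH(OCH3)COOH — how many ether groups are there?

Taking each segment in turn:
  C6H5: C6H5– phenyl ring → arene.
  CH(COOCH3): pendant –COOCH3: carbonyl C bonded to C and –OCH3 → ester.
  CH(CHO): pendant –CHO: carbonyl C bonded to C and H → aldehyde.
  CH(OCOCH3): pendant –OC(=O)CH3: an acyloxy group → ester.
  CH2NHCH2: C–N–C with sp³ carbons and no adjacent C=O → amine (secondary).
  CH(OCH3): pendant –OCH3: C–O–C with sp³ C, no adjacent C=O → ether.
  C≡C: C≡C triple bond → alkyne.
  CH2SCH2: C–S–C linkage → sulfide (thioether).
  CH2OCH2: C–O–C with sp³ carbons on both sides and no adjacent C=O → ether.
  CH(NH2): –NH2 on an sp³ carbon with no adjacent C=O → amine.
  CH(C6H5): pendant –C6H5: benzene ring → arene.
  CO: –C(=O)– with carbon on both sides → ketone.
  CH2COOCH2: –C(=O)–O–C with C on the carbonyl side → ester.
  CH(OCH3): pendant –OCH3: C–O–C with sp³ C, no adjacent C=O → ether.
  COOH: –COOH: carbonyl C bonded to –OH and C → carboxylic acid (the –OH is not a separate alcohol).
Ether appears at: CH(OCH3), CH2OCH2, CH(OCH3) → 3.

3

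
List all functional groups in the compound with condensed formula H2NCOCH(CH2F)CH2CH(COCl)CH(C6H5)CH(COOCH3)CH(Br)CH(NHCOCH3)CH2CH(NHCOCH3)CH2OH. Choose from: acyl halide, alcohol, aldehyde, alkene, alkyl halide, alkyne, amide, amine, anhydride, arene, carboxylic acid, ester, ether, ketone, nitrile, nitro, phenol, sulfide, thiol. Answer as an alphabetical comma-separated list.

acyl halide, alcohol, alkyl halide, amide, arene, ester

Working along the chain:
  H2NCO: –C(=O)NH2: carbonyl C bonded to C and to N → amide (the N is not a separate amine).
  CH(CH2F): pendant –CH2X: halogen on sp³ carbon → alkyl halide.
  CH(COCl): pendant –C(=O)X: carbonyl C bonded to C and halogen → acyl halide.
  CH(C6H5): pendant –C6H5: benzene ring → arene.
  CH(COOCH3): pendant –COOCH3: carbonyl C bonded to C and –OCH3 → ester.
  CH(Br): halogen on an sp³ carbon → alkyl halide.
  CH(NHCOCH3): pendant –NHC(=O)CH3: N bonded to a carbonyl → amide (not amine).
  CH(NHCOCH3): pendant –NHC(=O)CH3: N bonded to a carbonyl → amide (not amine).
  CH2OH: –OH on an sp³ carbon → alcohol.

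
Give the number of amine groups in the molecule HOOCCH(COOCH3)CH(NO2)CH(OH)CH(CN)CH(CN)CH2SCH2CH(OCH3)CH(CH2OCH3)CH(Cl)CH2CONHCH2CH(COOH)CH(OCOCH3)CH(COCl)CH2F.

0

Reading the structure from left to right:
  HOOC: –COOH: carbonyl C bonded to –OH and C → carboxylic acid (the –OH is not a separate alcohol).
  CH(COOCH3): pendant –COOCH3: carbonyl C bonded to C and –OCH3 → ester.
  CH(NO2): –NO2 on an sp³ carbon → nitro (the N=O is not a carbonyl).
  CH(OH): –OH on an sp³ carbon → alcohol (secondary).
  CH(CN): pendant –C≡N: nitrile.
  CH(CN): pendant –C≡N: nitrile.
  CH2SCH2: C–S–C linkage → sulfide (thioether).
  CH(OCH3): pendant –OCH3: C–O–C with sp³ C, no adjacent C=O → ether.
  CH(CH2OCH3): pendant –CH2OCH3: C–O–C linkage → ether.
  CH(Cl): halogen on an sp³ carbon → alkyl halide.
  CH2CONHCH2: –C(=O)–N– linkage → amide (the N is not an amine).
  CH(COOH): pendant –COOH: carbonyl C bonded to C and –OH → carboxylic acid.
  CH(OCOCH3): pendant –OC(=O)CH3: an acyloxy group → ester.
  CH(COCl): pendant –C(=O)X: carbonyl C bonded to C and halogen → acyl halide.
  CH2F: halogen on an sp³ carbon → alkyl halide.
No segment is a amine: CH(NO2) is nitro, not amine; CH(CN) is nitrile, not amine; CH(CN) is nitrile, not amine. → 0.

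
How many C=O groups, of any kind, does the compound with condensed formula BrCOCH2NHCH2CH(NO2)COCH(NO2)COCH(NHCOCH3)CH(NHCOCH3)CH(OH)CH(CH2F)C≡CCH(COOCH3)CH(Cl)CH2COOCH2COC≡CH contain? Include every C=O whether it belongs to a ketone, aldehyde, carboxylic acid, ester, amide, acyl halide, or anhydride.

BrCO: acyl halide, 1 C=O (running total 1).
CO: ketone, 1 C=O (running total 2).
CO: ketone, 1 C=O (running total 3).
CH(NHCOCH3): amide, 1 C=O (running total 4).
CH(NHCOCH3): amide, 1 C=O (running total 5).
CH(COOCH3): ester, 1 C=O (running total 6).
CH2COOCH2: ester, 1 C=O (running total 7).
CO: ketone, 1 C=O (running total 8).

8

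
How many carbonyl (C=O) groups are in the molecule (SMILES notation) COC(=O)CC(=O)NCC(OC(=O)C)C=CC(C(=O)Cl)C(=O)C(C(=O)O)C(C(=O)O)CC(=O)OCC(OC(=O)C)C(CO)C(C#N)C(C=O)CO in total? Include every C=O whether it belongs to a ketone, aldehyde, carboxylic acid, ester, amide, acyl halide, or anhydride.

CH3OOC: ester, 1 C=O (running total 1).
CH2CONHCH2: amide, 1 C=O (running total 2).
CH(OCOCH3): ester, 1 C=O (running total 3).
CH(COCl): acyl halide, 1 C=O (running total 4).
CO: ketone, 1 C=O (running total 5).
CH(COOH): carboxylic acid, 1 C=O (running total 6).
CH(COOH): carboxylic acid, 1 C=O (running total 7).
CH2COOCH2: ester, 1 C=O (running total 8).
CH(OCOCH3): ester, 1 C=O (running total 9).
CH(CHO): aldehyde, 1 C=O (running total 10).

10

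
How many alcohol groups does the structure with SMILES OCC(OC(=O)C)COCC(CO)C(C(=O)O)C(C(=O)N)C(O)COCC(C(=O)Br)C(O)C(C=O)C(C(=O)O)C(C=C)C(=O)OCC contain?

4

Reading the structure from left to right:
  HOCH2: HO– on an sp³ carbon → alcohol.
  CH(OCOCH3): pendant –OC(=O)CH3: an acyloxy group → ester.
  CH2OCH2: C–O–C with sp³ carbons on both sides and no adjacent C=O → ether.
  CH(CH2OH): pendant –CH2OH on an sp³ backbone C → alcohol.
  CH(COOH): pendant –COOH: carbonyl C bonded to C and –OH → carboxylic acid.
  CH(CONH2): pendant –CONH2: carbonyl C bonded to C and N → amide.
  CH(OH): –OH on an sp³ carbon → alcohol (secondary).
  CH2OCH2: C–O–C with sp³ carbons on both sides and no adjacent C=O → ether.
  CH(COBr): pendant –C(=O)X: carbonyl C bonded to C and halogen → acyl halide.
  CH(OH): –OH on an sp³ carbon → alcohol (secondary).
  CH(CHO): pendant –CHO: carbonyl C bonded to C and H → aldehyde.
  CH(COOH): pendant –COOH: carbonyl C bonded to C and –OH → carboxylic acid.
  CH(CH=CH2): pendant –CH=CH2: C=C double bond → alkene.
  COOCH2CH3: –C(=O)OCH2CH3: carbonyl C bonded to C and to –OEt → ester.
Alcohol appears at: HOCH2, CH(CH2OH), CH(OH), CH(OH) → 4.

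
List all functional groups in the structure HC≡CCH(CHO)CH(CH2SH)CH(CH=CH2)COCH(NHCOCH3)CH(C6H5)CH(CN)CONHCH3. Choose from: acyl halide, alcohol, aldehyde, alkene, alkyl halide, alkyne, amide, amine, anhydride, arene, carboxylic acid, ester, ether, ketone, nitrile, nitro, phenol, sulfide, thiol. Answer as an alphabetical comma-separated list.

aldehyde, alkene, alkyne, amide, arene, ketone, nitrile, thiol

Taking each segment in turn:
  HC≡C: C≡C triple bond → alkyne.
  CH(CHO): pendant –CHO: carbonyl C bonded to C and H → aldehyde.
  CH(CH2SH): pendant –CH2SH → thiol.
  CH(CH=CH2): pendant –CH=CH2: C=C double bond → alkene.
  CO: –C(=O)– with carbon on both sides → ketone.
  CH(NHCOCH3): pendant –NHC(=O)CH3: N bonded to a carbonyl → amide (not amine).
  CH(C6H5): pendant –C6H5: benzene ring → arene.
  CH(CN): pendant –C≡N: nitrile.
  CONHCH3: –C(=O)NHCH3: carbonyl C bonded to C and to N → amide (the N is not an amine).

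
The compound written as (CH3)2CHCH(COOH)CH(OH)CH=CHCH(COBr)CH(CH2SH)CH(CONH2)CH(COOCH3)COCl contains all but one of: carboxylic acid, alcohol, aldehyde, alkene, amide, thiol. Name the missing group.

carboxylic acid: present (CH(COOH) — pendant –COOH: carbonyl C bonded to C and –OH → carboxylic acid).
alcohol: present (CH(OH) — –OH on an sp³ carbon → alcohol (secondary)).
thiol: present (CH(CH2SH) — pendant –CH2SH → thiol).
amide: present (CH(CONH2) — pendant –CONH2: carbonyl C bonded to C and N → amide).
alkene: present (CH=CH — C=C double bond → alkene).
aldehyde: absent. In CH(COOH), the carbonyl carbon bears –OH, not –H, so it is a carboxylic acid.

aldehyde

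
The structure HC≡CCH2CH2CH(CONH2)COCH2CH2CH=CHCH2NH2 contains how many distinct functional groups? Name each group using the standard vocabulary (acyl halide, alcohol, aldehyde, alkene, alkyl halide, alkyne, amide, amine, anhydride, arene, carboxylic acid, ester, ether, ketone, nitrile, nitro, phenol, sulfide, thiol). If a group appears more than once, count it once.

C≡C triple bond → alkyne.
pendant –CONH2: carbonyl C bonded to C and N → amide.
–C(=O)– with carbon on both sides → ketone.
C=C double bond → alkene.
–NH2 on an sp³ carbon with no adjacent C=O → amine.
Distinct types present: alkene, alkyne, amide, amine, ketone.

5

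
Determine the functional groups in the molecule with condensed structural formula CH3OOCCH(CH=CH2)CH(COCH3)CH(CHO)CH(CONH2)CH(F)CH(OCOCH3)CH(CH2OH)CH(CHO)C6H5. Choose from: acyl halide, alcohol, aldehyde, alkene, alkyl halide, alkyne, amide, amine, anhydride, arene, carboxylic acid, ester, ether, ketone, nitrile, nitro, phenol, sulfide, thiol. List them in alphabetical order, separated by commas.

alcohol, aldehyde, alkene, alkyl halide, amide, arene, ester, ketone

Reading the structure from left to right:
  CH3OOC: CH3O–C(=O)–: carbonyl C bonded to C and to –OCH3 → ester (not ketone + ether).
  CH(CH=CH2): pendant –CH=CH2: C=C double bond → alkene.
  CH(COCH3): pendant –COCH3: carbonyl C bonded to two carbons → ketone.
  CH(CHO): pendant –CHO: carbonyl C bonded to C and H → aldehyde.
  CH(CONH2): pendant –CONH2: carbonyl C bonded to C and N → amide.
  CH(F): halogen on an sp³ carbon → alkyl halide.
  CH(OCOCH3): pendant –OC(=O)CH3: an acyloxy group → ester.
  CH(CH2OH): pendant –CH2OH on an sp³ backbone C → alcohol.
  CH(CHO): pendant –CHO: carbonyl C bonded to C and H → aldehyde.
  C6H5: –C6H5 phenyl ring → arene.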